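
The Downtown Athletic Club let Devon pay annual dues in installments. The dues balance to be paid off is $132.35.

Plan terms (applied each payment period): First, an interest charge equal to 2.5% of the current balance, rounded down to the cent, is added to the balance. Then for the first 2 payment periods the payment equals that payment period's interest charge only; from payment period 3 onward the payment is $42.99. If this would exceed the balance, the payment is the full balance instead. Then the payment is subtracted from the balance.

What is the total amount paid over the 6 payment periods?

$146.10

# | Opening | Interest | Payment | End bal
1 | $132.35 | $3.30 | $3.30 | $132.35
2 | $132.35 | $3.30 | $3.30 | $132.35
3 | $132.35 | $3.30 | $42.99 | $92.66
4 | $92.66 | $2.31 | $42.99 | $51.98
5 | $51.98 | $1.29 | $42.99 | $10.28
6 | $10.28 | $0.25 | $10.53 | $0.00
Total paid: $146.10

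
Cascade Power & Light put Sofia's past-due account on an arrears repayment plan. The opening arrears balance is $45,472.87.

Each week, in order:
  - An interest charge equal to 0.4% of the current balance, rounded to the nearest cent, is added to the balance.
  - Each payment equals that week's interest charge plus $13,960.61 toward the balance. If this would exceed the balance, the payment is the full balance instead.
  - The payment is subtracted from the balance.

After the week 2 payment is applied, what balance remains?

$17,551.65

Week 1: opening $45,472.87; interest $181.89 → $45,654.76; payment $14,142.50; balance $31,512.26
Week 2: opening $31,512.26; interest $126.05 → $31,638.31; payment $14,086.66; balance $17,551.65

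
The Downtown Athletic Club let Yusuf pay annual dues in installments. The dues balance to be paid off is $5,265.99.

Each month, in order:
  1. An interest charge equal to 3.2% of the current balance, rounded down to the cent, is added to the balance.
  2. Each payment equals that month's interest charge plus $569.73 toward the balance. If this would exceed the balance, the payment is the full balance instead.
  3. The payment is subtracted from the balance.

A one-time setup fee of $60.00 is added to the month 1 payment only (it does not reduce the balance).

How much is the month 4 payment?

$683.54

Month 1: $5,265.99 +$168.51 interest = $5,434.50; pay $738.24 (+ $60.00 fee) → $4,696.26
Month 2: $4,696.26 +$150.28 interest = $4,846.54; pay $720.01 → $4,126.53
Month 3: $4,126.53 +$132.04 interest = $4,258.57; pay $701.77 → $3,556.80
Month 4: $3,556.80 +$113.81 interest = $3,670.61; pay $683.54 → $2,987.07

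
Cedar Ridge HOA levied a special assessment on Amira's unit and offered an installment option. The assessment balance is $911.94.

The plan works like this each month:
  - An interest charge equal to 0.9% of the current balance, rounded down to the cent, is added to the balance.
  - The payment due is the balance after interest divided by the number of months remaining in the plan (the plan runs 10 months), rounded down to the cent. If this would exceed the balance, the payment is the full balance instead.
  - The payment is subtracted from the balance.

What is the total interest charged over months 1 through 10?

Month 1: $911.94 +$8.20 interest = $920.14; pay $92.01 → $828.13
Month 2: $828.13 +$7.45 interest = $835.58; pay $92.84 → $742.74
Month 3: $742.74 +$6.68 interest = $749.42; pay $93.67 → $655.75
Month 4: $655.75 +$5.90 interest = $661.65; pay $94.52 → $567.13
Month 5: $567.13 +$5.10 interest = $572.23; pay $95.37 → $476.86
Month 6: $476.86 +$4.29 interest = $481.15; pay $96.23 → $384.92
Month 7: $384.92 +$3.46 interest = $388.38; pay $97.09 → $291.29
Month 8: $291.29 +$2.62 interest = $293.91; pay $97.97 → $195.94
Month 9: $195.94 +$1.76 interest = $197.70; pay $98.85 → $98.85
Month 10: $98.85 +$0.88 interest = $99.73; pay $99.73 → $0.00
Total interest: $8.20 + $7.45 + $6.68 + $5.90 + $5.10 + $4.29 + $3.46 + $2.62 + $1.76 + $0.88 = $46.34

$46.34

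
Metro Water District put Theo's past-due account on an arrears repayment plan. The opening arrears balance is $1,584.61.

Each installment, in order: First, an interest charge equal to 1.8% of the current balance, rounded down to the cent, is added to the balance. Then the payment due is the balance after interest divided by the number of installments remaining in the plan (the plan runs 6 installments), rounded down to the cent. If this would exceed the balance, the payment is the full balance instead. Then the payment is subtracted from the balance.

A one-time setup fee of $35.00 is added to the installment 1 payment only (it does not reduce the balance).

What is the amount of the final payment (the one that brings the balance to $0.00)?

$293.93

Installment 1: $1,584.61 +$28.52 interest = $1,613.13; pay $268.85 (+ $35.00 fee) → $1,344.28
Installment 2: $1,344.28 +$24.19 interest = $1,368.47; pay $273.69 → $1,094.78
Installment 3: $1,094.78 +$19.70 interest = $1,114.48; pay $278.62 → $835.86
Installment 4: $835.86 +$15.04 interest = $850.90; pay $283.63 → $567.27
Installment 5: $567.27 +$10.21 interest = $577.48; pay $288.74 → $288.74
Installment 6: $288.74 +$5.19 interest = $293.93; pay $293.93 → $0.00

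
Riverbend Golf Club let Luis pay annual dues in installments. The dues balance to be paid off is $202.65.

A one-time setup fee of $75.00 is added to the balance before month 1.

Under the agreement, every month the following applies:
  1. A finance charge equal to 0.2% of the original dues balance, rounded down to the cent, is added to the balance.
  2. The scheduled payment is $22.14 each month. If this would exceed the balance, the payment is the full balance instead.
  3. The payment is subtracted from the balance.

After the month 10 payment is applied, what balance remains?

$60.25

Month 1: $277.65 +$0.40 interest = $278.05; pay $22.14 → $255.91
Month 2: $255.91 +$0.40 interest = $256.31; pay $22.14 → $234.17
Month 3: $234.17 +$0.40 interest = $234.57; pay $22.14 → $212.43
Month 4: $212.43 +$0.40 interest = $212.83; pay $22.14 → $190.69
Month 5: $190.69 +$0.40 interest = $191.09; pay $22.14 → $168.95
Month 6: $168.95 +$0.40 interest = $169.35; pay $22.14 → $147.21
Month 7: $147.21 +$0.40 interest = $147.61; pay $22.14 → $125.47
Month 8: $125.47 +$0.40 interest = $125.87; pay $22.14 → $103.73
Month 9: $103.73 +$0.40 interest = $104.13; pay $22.14 → $81.99
Month 10: $81.99 +$0.40 interest = $82.39; pay $22.14 → $60.25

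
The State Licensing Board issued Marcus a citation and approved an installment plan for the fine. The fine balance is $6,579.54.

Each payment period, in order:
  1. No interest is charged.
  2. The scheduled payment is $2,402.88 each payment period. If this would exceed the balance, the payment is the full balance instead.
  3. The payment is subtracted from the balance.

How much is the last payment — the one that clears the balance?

Payment period 1: opening $6,579.54; payment $2,402.88; balance $4,176.66
Payment period 2: opening $4,176.66; payment $2,402.88; balance $1,773.78
Payment period 3: opening $1,773.78; payment $1,773.78; balance $0.00

$1,773.78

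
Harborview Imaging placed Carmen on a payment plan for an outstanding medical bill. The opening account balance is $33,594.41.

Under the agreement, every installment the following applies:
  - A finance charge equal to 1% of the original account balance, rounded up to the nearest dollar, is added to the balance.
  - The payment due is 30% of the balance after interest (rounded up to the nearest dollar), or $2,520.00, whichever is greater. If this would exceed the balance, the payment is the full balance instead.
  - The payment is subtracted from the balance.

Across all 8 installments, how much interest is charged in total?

Installment 1: opening $33,594.41; interest $336.00 → $33,930.41; payment $10,180.00; balance $23,750.41
Installment 2: opening $23,750.41; interest $336.00 → $24,086.41; payment $7,226.00; balance $16,860.41
Installment 3: opening $16,860.41; interest $336.00 → $17,196.41; payment $5,159.00; balance $12,037.41
Installment 4: opening $12,037.41; interest $336.00 → $12,373.41; payment $3,713.00; balance $8,660.41
Installment 5: opening $8,660.41; interest $336.00 → $8,996.41; payment $2,699.00; balance $6,297.41
Installment 6: opening $6,297.41; interest $336.00 → $6,633.41; payment $2,520.00; balance $4,113.41
Installment 7: opening $4,113.41; interest $336.00 → $4,449.41; payment $2,520.00; balance $1,929.41
Installment 8: opening $1,929.41; interest $336.00 → $2,265.41; payment $2,265.41; balance $0.00
Total interest: $336.00 + $336.00 + $336.00 + $336.00 + $336.00 + $336.00 + $336.00 + $336.00 = $2,688.00

$2,688.00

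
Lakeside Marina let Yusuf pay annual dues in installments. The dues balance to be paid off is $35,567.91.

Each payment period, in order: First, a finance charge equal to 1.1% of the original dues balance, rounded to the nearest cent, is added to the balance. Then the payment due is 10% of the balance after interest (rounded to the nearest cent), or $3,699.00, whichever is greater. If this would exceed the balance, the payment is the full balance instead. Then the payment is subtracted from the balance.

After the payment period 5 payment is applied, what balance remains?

$19,029.16

# | Opening | Interest | Payment | End bal
1 | $35,567.91 | $391.25 | $3,699.00 | $32,260.16
2 | $32,260.16 | $391.25 | $3,699.00 | $28,952.41
3 | $28,952.41 | $391.25 | $3,699.00 | $25,644.66
4 | $25,644.66 | $391.25 | $3,699.00 | $22,336.91
5 | $22,336.91 | $391.25 | $3,699.00 | $19,029.16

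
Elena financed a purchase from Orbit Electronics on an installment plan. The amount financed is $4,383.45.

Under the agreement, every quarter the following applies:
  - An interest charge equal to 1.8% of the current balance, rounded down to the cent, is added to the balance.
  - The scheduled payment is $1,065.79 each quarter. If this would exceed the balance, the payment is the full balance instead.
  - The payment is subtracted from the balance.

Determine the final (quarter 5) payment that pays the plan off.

Quarter 1: $4,383.45 +$78.90 interest = $4,462.35; pay $1,065.79 → $3,396.56
Quarter 2: $3,396.56 +$61.13 interest = $3,457.69; pay $1,065.79 → $2,391.90
Quarter 3: $2,391.90 +$43.05 interest = $2,434.95; pay $1,065.79 → $1,369.16
Quarter 4: $1,369.16 +$24.64 interest = $1,393.80; pay $1,065.79 → $328.01
Quarter 5: $328.01 +$5.90 interest = $333.91; pay $333.91 → $0.00

$333.91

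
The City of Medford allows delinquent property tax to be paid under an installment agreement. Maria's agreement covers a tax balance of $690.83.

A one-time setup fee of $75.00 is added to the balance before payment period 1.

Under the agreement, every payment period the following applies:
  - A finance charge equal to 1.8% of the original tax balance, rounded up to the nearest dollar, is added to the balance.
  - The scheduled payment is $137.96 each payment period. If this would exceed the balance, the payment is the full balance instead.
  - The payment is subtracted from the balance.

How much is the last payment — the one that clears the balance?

$29.07

Payment period 1: opening $765.83; interest $13.00 → $778.83; payment $137.96; balance $640.87
Payment period 2: opening $640.87; interest $13.00 → $653.87; payment $137.96; balance $515.91
Payment period 3: opening $515.91; interest $13.00 → $528.91; payment $137.96; balance $390.95
Payment period 4: opening $390.95; interest $13.00 → $403.95; payment $137.96; balance $265.99
Payment period 5: opening $265.99; interest $13.00 → $278.99; payment $137.96; balance $141.03
Payment period 6: opening $141.03; interest $13.00 → $154.03; payment $137.96; balance $16.07
Payment period 7: opening $16.07; interest $13.00 → $29.07; payment $29.07; balance $0.00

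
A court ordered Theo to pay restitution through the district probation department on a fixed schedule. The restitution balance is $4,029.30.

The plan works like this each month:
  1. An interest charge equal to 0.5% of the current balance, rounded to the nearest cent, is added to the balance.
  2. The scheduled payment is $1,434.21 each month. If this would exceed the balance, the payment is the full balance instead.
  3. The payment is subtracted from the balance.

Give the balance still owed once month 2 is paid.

$1,194.11

Month 1: opening $4,029.30; interest $20.15 → $4,049.45; payment $1,434.21; balance $2,615.24
Month 2: opening $2,615.24; interest $13.08 → $2,628.32; payment $1,434.21; balance $1,194.11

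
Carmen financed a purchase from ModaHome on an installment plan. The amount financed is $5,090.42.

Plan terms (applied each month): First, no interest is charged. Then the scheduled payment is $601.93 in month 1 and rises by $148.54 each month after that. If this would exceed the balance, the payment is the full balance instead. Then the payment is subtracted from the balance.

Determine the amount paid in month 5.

$1,196.09

Month 1: opening $5,090.42; payment $601.93; balance $4,488.49
Month 2: opening $4,488.49; payment $750.47; balance $3,738.02
Month 3: opening $3,738.02; payment $899.01; balance $2,839.01
Month 4: opening $2,839.01; payment $1,047.55; balance $1,791.46
Month 5: opening $1,791.46; payment $1,196.09; balance $595.37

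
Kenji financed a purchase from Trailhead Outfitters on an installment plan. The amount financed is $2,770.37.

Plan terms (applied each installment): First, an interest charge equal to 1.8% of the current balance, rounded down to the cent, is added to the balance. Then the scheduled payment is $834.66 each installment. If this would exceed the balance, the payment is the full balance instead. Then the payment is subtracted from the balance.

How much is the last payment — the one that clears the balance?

$380.06

Installment 1: opening $2,770.37; interest $49.86 → $2,820.23; payment $834.66; balance $1,985.57
Installment 2: opening $1,985.57; interest $35.74 → $2,021.31; payment $834.66; balance $1,186.65
Installment 3: opening $1,186.65; interest $21.35 → $1,208.00; payment $834.66; balance $373.34
Installment 4: opening $373.34; interest $6.72 → $380.06; payment $380.06; balance $0.00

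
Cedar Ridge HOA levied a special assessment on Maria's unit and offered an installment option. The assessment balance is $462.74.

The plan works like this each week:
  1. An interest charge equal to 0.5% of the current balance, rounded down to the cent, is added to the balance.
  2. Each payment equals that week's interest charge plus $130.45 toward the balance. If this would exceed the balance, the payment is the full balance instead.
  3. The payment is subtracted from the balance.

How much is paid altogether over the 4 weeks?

Week 1: $462.74 +$2.31 interest = $465.05; pay $132.76 → $332.29
Week 2: $332.29 +$1.66 interest = $333.95; pay $132.11 → $201.84
Week 3: $201.84 +$1.00 interest = $202.84; pay $131.45 → $71.39
Week 4: $71.39 +$0.35 interest = $71.74; pay $71.74 → $0.00
Total paid: $468.06

$468.06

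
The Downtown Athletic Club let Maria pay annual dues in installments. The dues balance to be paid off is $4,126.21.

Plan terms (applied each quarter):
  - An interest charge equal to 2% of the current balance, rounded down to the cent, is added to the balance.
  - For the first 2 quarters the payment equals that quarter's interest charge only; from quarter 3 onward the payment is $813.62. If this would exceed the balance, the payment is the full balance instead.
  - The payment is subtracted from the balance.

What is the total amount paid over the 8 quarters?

$4,561.10

# | Opening | Interest | Payment | End bal
1 | $4,126.21 | $82.52 | $82.52 | $4,126.21
2 | $4,126.21 | $82.52 | $82.52 | $4,126.21
3 | $4,126.21 | $82.52 | $813.62 | $3,395.11
4 | $3,395.11 | $67.90 | $813.62 | $2,649.39
5 | $2,649.39 | $52.98 | $813.62 | $1,888.75
6 | $1,888.75 | $37.77 | $813.62 | $1,112.90
7 | $1,112.90 | $22.25 | $813.62 | $321.53
8 | $321.53 | $6.43 | $327.96 | $0.00
Total paid: $4,561.10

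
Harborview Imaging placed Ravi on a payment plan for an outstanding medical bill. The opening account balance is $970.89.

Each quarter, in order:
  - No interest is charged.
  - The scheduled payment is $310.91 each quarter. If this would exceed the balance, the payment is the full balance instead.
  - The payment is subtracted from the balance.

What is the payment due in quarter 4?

$38.16

Quarter 1: opening $970.89; payment $310.91; balance $659.98
Quarter 2: opening $659.98; payment $310.91; balance $349.07
Quarter 3: opening $349.07; payment $310.91; balance $38.16
Quarter 4: opening $38.16; payment $38.16; balance $0.00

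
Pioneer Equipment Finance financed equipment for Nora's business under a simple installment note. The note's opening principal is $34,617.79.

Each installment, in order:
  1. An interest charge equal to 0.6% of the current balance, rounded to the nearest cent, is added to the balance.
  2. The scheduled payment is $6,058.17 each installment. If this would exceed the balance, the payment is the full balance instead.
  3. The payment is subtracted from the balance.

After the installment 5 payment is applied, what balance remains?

Installment 1: opening $34,617.79; interest $207.71 → $34,825.50; payment $6,058.17; balance $28,767.33
Installment 2: opening $28,767.33; interest $172.60 → $28,939.93; payment $6,058.17; balance $22,881.76
Installment 3: opening $22,881.76; interest $137.29 → $23,019.05; payment $6,058.17; balance $16,960.88
Installment 4: opening $16,960.88; interest $101.77 → $17,062.65; payment $6,058.17; balance $11,004.48
Installment 5: opening $11,004.48; interest $66.03 → $11,070.51; payment $6,058.17; balance $5,012.34

$5,012.34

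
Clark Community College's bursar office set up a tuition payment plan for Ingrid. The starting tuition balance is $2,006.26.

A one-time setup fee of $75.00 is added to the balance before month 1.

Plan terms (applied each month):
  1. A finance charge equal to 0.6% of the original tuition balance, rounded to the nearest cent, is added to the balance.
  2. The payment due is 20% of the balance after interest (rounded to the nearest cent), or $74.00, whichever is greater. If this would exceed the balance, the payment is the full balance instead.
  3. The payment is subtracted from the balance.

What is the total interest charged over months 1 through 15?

# | Opening | Interest | Payment | End bal
1 | $2,081.26 | $12.04 | $418.66 | $1,674.64
2 | $1,674.64 | $12.04 | $337.34 | $1,349.34
3 | $1,349.34 | $12.04 | $272.28 | $1,089.10
4 | $1,089.10 | $12.04 | $220.23 | $880.91
5 | $880.91 | $12.04 | $178.59 | $714.36
6 | $714.36 | $12.04 | $145.28 | $581.12
7 | $581.12 | $12.04 | $118.63 | $474.53
8 | $474.53 | $12.04 | $97.31 | $389.26
9 | $389.26 | $12.04 | $80.26 | $321.04
10 | $321.04 | $12.04 | $74.00 | $259.08
11 | $259.08 | $12.04 | $74.00 | $197.12
12 | $197.12 | $12.04 | $74.00 | $135.16
13 | $135.16 | $12.04 | $74.00 | $73.20
14 | $73.20 | $12.04 | $74.00 | $11.24
15 | $11.24 | $12.04 | $23.28 | $0.00
Total interest: $12.04 + $12.04 + $12.04 + $12.04 + $12.04 + $12.04 + $12.04 + $12.04 + $12.04 + $12.04 + $12.04 + $12.04 + $12.04 + $12.04 + $12.04 = $180.60

$180.60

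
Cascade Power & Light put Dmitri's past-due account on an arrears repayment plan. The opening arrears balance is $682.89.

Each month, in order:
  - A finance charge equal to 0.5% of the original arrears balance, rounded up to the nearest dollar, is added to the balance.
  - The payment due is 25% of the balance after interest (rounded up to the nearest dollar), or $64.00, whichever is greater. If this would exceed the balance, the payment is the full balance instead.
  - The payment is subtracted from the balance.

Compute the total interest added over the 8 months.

$32.00

Month 1: opening $682.89; interest $4.00 → $686.89; payment $172.00; balance $514.89
Month 2: opening $514.89; interest $4.00 → $518.89; payment $130.00; balance $388.89
Month 3: opening $388.89; interest $4.00 → $392.89; payment $99.00; balance $293.89
Month 4: opening $293.89; interest $4.00 → $297.89; payment $75.00; balance $222.89
Month 5: opening $222.89; interest $4.00 → $226.89; payment $64.00; balance $162.89
Month 6: opening $162.89; interest $4.00 → $166.89; payment $64.00; balance $102.89
Month 7: opening $102.89; interest $4.00 → $106.89; payment $64.00; balance $42.89
Month 8: opening $42.89; interest $4.00 → $46.89; payment $46.89; balance $0.00
Total interest: $4.00 + $4.00 + $4.00 + $4.00 + $4.00 + $4.00 + $4.00 + $4.00 = $32.00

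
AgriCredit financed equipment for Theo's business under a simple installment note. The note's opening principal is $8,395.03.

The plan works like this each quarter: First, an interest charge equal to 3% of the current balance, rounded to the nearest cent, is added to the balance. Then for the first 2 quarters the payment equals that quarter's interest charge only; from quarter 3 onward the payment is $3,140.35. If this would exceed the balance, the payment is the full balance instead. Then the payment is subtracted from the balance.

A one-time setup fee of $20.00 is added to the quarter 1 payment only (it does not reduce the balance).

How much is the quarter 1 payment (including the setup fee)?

Quarter 1: opening $8,395.03; interest $251.85 → $8,646.88; payment $251.85 (+ $20.00 fee); balance $8,395.03

$271.85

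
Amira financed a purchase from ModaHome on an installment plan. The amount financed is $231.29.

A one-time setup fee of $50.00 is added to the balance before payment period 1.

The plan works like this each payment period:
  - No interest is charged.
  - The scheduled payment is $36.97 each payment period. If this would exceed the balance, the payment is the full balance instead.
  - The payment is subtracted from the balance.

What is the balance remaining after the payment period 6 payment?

# | Opening | Payment | End bal
1 | $281.29 | $36.97 | $244.32
2 | $244.32 | $36.97 | $207.35
3 | $207.35 | $36.97 | $170.38
4 | $170.38 | $36.97 | $133.41
5 | $133.41 | $36.97 | $96.44
6 | $96.44 | $36.97 | $59.47

$59.47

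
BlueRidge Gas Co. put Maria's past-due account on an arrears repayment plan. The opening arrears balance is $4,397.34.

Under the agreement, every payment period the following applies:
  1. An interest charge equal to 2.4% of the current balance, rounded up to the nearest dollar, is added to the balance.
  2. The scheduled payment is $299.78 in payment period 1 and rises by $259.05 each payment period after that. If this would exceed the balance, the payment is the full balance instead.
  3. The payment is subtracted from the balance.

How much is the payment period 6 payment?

Payment period 1: opening $4,397.34; interest $106.00 → $4,503.34; payment $299.78; balance $4,203.56
Payment period 2: opening $4,203.56; interest $101.00 → $4,304.56; payment $558.83; balance $3,745.73
Payment period 3: opening $3,745.73; interest $90.00 → $3,835.73; payment $817.88; balance $3,017.85
Payment period 4: opening $3,017.85; interest $73.00 → $3,090.85; payment $1,076.93; balance $2,013.92
Payment period 5: opening $2,013.92; interest $49.00 → $2,062.92; payment $1,335.98; balance $726.94
Payment period 6: opening $726.94; interest $18.00 → $744.94; payment $744.94; balance $0.00

$744.94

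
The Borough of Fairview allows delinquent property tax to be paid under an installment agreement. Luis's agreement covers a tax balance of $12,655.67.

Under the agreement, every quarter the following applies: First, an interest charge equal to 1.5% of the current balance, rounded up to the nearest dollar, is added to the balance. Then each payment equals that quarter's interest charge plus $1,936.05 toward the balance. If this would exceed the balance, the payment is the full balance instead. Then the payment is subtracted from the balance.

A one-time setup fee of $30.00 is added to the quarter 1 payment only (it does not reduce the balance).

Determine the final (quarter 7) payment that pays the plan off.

Quarter 1: opening $12,655.67; interest $190.00 → $12,845.67; payment $2,126.05 (+ $30.00 fee); balance $10,719.62
Quarter 2: opening $10,719.62; interest $161.00 → $10,880.62; payment $2,097.05; balance $8,783.57
Quarter 3: opening $8,783.57; interest $132.00 → $8,915.57; payment $2,068.05; balance $6,847.52
Quarter 4: opening $6,847.52; interest $103.00 → $6,950.52; payment $2,039.05; balance $4,911.47
Quarter 5: opening $4,911.47; interest $74.00 → $4,985.47; payment $2,010.05; balance $2,975.42
Quarter 6: opening $2,975.42; interest $45.00 → $3,020.42; payment $1,981.05; balance $1,039.37
Quarter 7: opening $1,039.37; interest $16.00 → $1,055.37; payment $1,055.37; balance $0.00

$1,055.37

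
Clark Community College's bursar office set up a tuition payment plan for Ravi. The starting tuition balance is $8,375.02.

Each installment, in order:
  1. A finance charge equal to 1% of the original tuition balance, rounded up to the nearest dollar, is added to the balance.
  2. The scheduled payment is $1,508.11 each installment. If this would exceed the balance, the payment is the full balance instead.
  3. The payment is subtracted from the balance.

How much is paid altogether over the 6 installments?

$8,879.02

Installment 1: opening $8,375.02; interest $84.00 → $8,459.02; payment $1,508.11; balance $6,950.91
Installment 2: opening $6,950.91; interest $84.00 → $7,034.91; payment $1,508.11; balance $5,526.80
Installment 3: opening $5,526.80; interest $84.00 → $5,610.80; payment $1,508.11; balance $4,102.69
Installment 4: opening $4,102.69; interest $84.00 → $4,186.69; payment $1,508.11; balance $2,678.58
Installment 5: opening $2,678.58; interest $84.00 → $2,762.58; payment $1,508.11; balance $1,254.47
Installment 6: opening $1,254.47; interest $84.00 → $1,338.47; payment $1,338.47; balance $0.00
Total paid: $8,879.02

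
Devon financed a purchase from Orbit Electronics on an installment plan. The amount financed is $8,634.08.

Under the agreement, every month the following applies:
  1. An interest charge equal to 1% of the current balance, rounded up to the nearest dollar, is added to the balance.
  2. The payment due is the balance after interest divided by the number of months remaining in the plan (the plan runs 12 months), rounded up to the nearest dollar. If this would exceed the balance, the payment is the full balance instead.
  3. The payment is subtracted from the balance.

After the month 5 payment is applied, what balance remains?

# | Opening | Interest | Payment | End bal
1 | $8,634.08 | $87.00 | $727.00 | $7,994.08
2 | $7,994.08 | $80.00 | $735.00 | $7,339.08
3 | $7,339.08 | $74.00 | $742.00 | $6,671.08
4 | $6,671.08 | $67.00 | $749.00 | $5,989.08
5 | $5,989.08 | $60.00 | $757.00 | $5,292.08

$5,292.08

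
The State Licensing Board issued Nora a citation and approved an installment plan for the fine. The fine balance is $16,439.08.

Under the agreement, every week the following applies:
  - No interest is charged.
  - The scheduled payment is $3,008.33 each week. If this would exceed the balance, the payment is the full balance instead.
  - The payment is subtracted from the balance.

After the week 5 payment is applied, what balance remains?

$1,397.43

Week 1: opening $16,439.08; payment $3,008.33; balance $13,430.75
Week 2: opening $13,430.75; payment $3,008.33; balance $10,422.42
Week 3: opening $10,422.42; payment $3,008.33; balance $7,414.09
Week 4: opening $7,414.09; payment $3,008.33; balance $4,405.76
Week 5: opening $4,405.76; payment $3,008.33; balance $1,397.43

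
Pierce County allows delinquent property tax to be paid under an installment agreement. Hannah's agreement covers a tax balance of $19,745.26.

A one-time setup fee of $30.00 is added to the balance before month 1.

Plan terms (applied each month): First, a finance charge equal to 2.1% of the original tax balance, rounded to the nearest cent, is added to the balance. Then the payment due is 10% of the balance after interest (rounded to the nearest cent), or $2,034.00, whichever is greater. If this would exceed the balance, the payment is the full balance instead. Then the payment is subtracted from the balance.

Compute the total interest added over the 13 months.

Month 1: opening $19,775.26; interest $414.65 → $20,189.91; payment $2,034.00; balance $18,155.91
Month 2: opening $18,155.91; interest $414.65 → $18,570.56; payment $2,034.00; balance $16,536.56
Month 3: opening $16,536.56; interest $414.65 → $16,951.21; payment $2,034.00; balance $14,917.21
Month 4: opening $14,917.21; interest $414.65 → $15,331.86; payment $2,034.00; balance $13,297.86
Month 5: opening $13,297.86; interest $414.65 → $13,712.51; payment $2,034.00; balance $11,678.51
Month 6: opening $11,678.51; interest $414.65 → $12,093.16; payment $2,034.00; balance $10,059.16
Month 7: opening $10,059.16; interest $414.65 → $10,473.81; payment $2,034.00; balance $8,439.81
Month 8: opening $8,439.81; interest $414.65 → $8,854.46; payment $2,034.00; balance $6,820.46
Month 9: opening $6,820.46; interest $414.65 → $7,235.11; payment $2,034.00; balance $5,201.11
Month 10: opening $5,201.11; interest $414.65 → $5,615.76; payment $2,034.00; balance $3,581.76
Month 11: opening $3,581.76; interest $414.65 → $3,996.41; payment $2,034.00; balance $1,962.41
Month 12: opening $1,962.41; interest $414.65 → $2,377.06; payment $2,034.00; balance $343.06
Month 13: opening $343.06; interest $414.65 → $757.71; payment $757.71; balance $0.00
Total interest: $414.65 + $414.65 + $414.65 + $414.65 + $414.65 + $414.65 + $414.65 + $414.65 + $414.65 + $414.65 + $414.65 + $414.65 + $414.65 = $5,390.45

$5,390.45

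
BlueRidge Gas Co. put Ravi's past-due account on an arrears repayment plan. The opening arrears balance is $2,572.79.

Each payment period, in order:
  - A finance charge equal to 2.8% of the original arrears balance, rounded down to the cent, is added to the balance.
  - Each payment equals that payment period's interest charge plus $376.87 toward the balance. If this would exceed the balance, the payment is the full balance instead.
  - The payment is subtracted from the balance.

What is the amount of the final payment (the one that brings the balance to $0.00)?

$383.60

Payment period 1: opening $2,572.79; interest $72.03 → $2,644.82; payment $448.90; balance $2,195.92
Payment period 2: opening $2,195.92; interest $72.03 → $2,267.95; payment $448.90; balance $1,819.05
Payment period 3: opening $1,819.05; interest $72.03 → $1,891.08; payment $448.90; balance $1,442.18
Payment period 4: opening $1,442.18; interest $72.03 → $1,514.21; payment $448.90; balance $1,065.31
Payment period 5: opening $1,065.31; interest $72.03 → $1,137.34; payment $448.90; balance $688.44
Payment period 6: opening $688.44; interest $72.03 → $760.47; payment $448.90; balance $311.57
Payment period 7: opening $311.57; interest $72.03 → $383.60; payment $383.60; balance $0.00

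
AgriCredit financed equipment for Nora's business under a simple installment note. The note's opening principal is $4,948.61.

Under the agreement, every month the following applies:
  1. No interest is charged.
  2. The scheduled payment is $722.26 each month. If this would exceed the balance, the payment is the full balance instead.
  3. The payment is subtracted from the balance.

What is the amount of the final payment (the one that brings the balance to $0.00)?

Month 1: opening $4,948.61; payment $722.26; balance $4,226.35
Month 2: opening $4,226.35; payment $722.26; balance $3,504.09
Month 3: opening $3,504.09; payment $722.26; balance $2,781.83
Month 4: opening $2,781.83; payment $722.26; balance $2,059.57
Month 5: opening $2,059.57; payment $722.26; balance $1,337.31
Month 6: opening $1,337.31; payment $722.26; balance $615.05
Month 7: opening $615.05; payment $615.05; balance $0.00

$615.05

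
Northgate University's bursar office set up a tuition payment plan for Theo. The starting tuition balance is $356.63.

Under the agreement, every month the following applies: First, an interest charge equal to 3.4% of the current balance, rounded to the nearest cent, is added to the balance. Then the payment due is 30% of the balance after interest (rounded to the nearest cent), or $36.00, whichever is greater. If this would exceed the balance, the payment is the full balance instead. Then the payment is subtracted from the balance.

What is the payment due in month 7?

# | Opening | Interest | Payment | End bal
1 | $356.63 | $12.13 | $110.63 | $258.13
2 | $258.13 | $8.78 | $80.07 | $186.84
3 | $186.84 | $6.35 | $57.96 | $135.23
4 | $135.23 | $4.60 | $41.95 | $97.88
5 | $97.88 | $3.33 | $36.00 | $65.21
6 | $65.21 | $2.22 | $36.00 | $31.43
7 | $31.43 | $1.07 | $32.50 | $0.00

$32.50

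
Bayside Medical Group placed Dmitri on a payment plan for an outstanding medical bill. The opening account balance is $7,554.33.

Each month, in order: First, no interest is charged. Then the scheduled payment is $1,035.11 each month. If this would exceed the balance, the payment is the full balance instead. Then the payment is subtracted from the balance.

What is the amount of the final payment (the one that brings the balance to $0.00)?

Month 1: opening $7,554.33; payment $1,035.11; balance $6,519.22
Month 2: opening $6,519.22; payment $1,035.11; balance $5,484.11
Month 3: opening $5,484.11; payment $1,035.11; balance $4,449.00
Month 4: opening $4,449.00; payment $1,035.11; balance $3,413.89
Month 5: opening $3,413.89; payment $1,035.11; balance $2,378.78
Month 6: opening $2,378.78; payment $1,035.11; balance $1,343.67
Month 7: opening $1,343.67; payment $1,035.11; balance $308.56
Month 8: opening $308.56; payment $308.56; balance $0.00

$308.56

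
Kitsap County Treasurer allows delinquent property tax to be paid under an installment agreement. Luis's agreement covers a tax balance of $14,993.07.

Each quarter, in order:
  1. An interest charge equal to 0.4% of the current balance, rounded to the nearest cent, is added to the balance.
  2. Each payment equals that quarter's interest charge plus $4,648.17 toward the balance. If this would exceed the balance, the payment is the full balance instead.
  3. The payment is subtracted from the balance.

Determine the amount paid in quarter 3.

Quarter 1: opening $14,993.07; interest $59.97 → $15,053.04; payment $4,708.14; balance $10,344.90
Quarter 2: opening $10,344.90; interest $41.38 → $10,386.28; payment $4,689.55; balance $5,696.73
Quarter 3: opening $5,696.73; interest $22.79 → $5,719.52; payment $4,670.96; balance $1,048.56

$4,670.96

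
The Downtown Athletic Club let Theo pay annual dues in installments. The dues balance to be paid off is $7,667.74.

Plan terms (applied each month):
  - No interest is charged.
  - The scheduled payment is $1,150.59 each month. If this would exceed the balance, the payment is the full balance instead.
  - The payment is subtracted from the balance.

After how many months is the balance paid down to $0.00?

# | Opening | Payment | End bal
1 | $7,667.74 | $1,150.59 | $6,517.15
2 | $6,517.15 | $1,150.59 | $5,366.56
3 | $5,366.56 | $1,150.59 | $4,215.97
4 | $4,215.97 | $1,150.59 | $3,065.38
5 | $3,065.38 | $1,150.59 | $1,914.79
6 | $1,914.79 | $1,150.59 | $764.20
7 | $764.20 | $764.20 | $0.00
Balance reaches $0.00 in month 7.

7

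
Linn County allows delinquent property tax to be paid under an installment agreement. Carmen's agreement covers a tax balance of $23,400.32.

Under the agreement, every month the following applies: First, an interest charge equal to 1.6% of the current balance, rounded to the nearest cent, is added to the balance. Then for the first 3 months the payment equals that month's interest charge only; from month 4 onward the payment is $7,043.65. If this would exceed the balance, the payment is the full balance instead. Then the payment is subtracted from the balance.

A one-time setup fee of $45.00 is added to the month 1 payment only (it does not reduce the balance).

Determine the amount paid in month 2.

Month 1: $23,400.32 +$374.41 interest = $23,774.73; pay $374.41 (+ $45.00 fee) → $23,400.32
Month 2: $23,400.32 +$374.41 interest = $23,774.73; pay $374.41 → $23,400.32

$374.41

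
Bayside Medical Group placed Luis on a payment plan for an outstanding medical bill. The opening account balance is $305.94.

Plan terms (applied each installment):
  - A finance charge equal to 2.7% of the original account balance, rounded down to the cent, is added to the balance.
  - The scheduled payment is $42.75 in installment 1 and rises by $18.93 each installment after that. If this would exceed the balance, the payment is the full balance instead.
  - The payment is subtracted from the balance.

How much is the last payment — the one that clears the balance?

# | Opening | Interest | Payment | End bal
1 | $305.94 | $8.26 | $42.75 | $271.45
2 | $271.45 | $8.26 | $61.68 | $218.03
3 | $218.03 | $8.26 | $80.61 | $145.68
4 | $145.68 | $8.26 | $99.54 | $54.40
5 | $54.40 | $8.26 | $62.66 | $0.00

$62.66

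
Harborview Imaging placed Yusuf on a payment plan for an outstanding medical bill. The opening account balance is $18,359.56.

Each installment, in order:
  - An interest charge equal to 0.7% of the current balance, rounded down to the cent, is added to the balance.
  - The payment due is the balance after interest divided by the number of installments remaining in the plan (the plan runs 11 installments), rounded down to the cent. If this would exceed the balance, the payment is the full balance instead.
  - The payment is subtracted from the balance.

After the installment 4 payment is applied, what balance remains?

$12,013.95

Installment 1: opening $18,359.56; interest $128.51 → $18,488.07; payment $1,680.73; balance $16,807.34
Installment 2: opening $16,807.34; interest $117.65 → $16,924.99; payment $1,692.49; balance $15,232.50
Installment 3: opening $15,232.50; interest $106.62 → $15,339.12; payment $1,704.34; balance $13,634.78
Installment 4: opening $13,634.78; interest $95.44 → $13,730.22; payment $1,716.27; balance $12,013.95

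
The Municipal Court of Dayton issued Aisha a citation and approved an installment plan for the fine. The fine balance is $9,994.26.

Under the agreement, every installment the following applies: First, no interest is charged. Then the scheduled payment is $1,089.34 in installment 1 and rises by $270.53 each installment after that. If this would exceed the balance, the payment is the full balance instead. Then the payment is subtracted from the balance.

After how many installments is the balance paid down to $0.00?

6

Installment 1: opening $9,994.26; payment $1,089.34; balance $8,904.92
Installment 2: opening $8,904.92; payment $1,359.87; balance $7,545.05
Installment 3: opening $7,545.05; payment $1,630.40; balance $5,914.65
Installment 4: opening $5,914.65; payment $1,900.93; balance $4,013.72
Installment 5: opening $4,013.72; payment $2,171.46; balance $1,842.26
Installment 6: opening $1,842.26; payment $1,842.26; balance $0.00
Balance reaches $0.00 in installment 6.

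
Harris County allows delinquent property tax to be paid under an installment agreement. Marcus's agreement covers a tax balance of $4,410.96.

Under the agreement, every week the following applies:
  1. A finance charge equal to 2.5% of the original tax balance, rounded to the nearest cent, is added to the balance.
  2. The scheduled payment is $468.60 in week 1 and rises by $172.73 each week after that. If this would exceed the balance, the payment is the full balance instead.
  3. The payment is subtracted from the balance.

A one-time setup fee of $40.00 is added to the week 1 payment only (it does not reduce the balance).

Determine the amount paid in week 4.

Week 1: $4,410.96 +$110.27 interest = $4,521.23; pay $468.60 (+ $40.00 fee) → $4,052.63
Week 2: $4,052.63 +$110.27 interest = $4,162.90; pay $641.33 → $3,521.57
Week 3: $3,521.57 +$110.27 interest = $3,631.84; pay $814.06 → $2,817.78
Week 4: $2,817.78 +$110.27 interest = $2,928.05; pay $986.79 → $1,941.26

$986.79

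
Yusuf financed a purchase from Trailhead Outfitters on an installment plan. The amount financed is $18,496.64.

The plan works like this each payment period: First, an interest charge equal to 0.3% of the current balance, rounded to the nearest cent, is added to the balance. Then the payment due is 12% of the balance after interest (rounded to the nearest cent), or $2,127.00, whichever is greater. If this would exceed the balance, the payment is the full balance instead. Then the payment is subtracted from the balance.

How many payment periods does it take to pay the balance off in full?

Payment period 1: $18,496.64 +$55.49 interest = $18,552.13; pay $2,226.26 → $16,325.87
Payment period 2: $16,325.87 +$48.98 interest = $16,374.85; pay $2,127.00 → $14,247.85
Payment period 3: $14,247.85 +$42.74 interest = $14,290.59; pay $2,127.00 → $12,163.59
Payment period 4: $12,163.59 +$36.49 interest = $12,200.08; pay $2,127.00 → $10,073.08
Payment period 5: $10,073.08 +$30.22 interest = $10,103.30; pay $2,127.00 → $7,976.30
Payment period 6: $7,976.30 +$23.93 interest = $8,000.23; pay $2,127.00 → $5,873.23
Payment period 7: $5,873.23 +$17.62 interest = $5,890.85; pay $2,127.00 → $3,763.85
Payment period 8: $3,763.85 +$11.29 interest = $3,775.14; pay $2,127.00 → $1,648.14
Payment period 9: $1,648.14 +$4.94 interest = $1,653.08; pay $1,653.08 → $0.00
Balance reaches $0.00 in payment period 9.

9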